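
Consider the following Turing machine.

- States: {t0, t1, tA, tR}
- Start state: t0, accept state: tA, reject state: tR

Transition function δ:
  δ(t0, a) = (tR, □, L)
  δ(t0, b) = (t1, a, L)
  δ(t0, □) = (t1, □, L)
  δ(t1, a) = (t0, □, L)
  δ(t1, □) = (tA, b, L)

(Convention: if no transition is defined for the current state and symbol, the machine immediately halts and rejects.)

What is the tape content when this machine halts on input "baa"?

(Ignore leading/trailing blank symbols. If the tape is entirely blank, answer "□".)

Execution trace:
Initial: [t0]baa
Step 1: δ(t0, b) = (t1, a, L) → [t1]□aaa
Step 2: δ(t1, □) = (tA, b, L) → [tA]□baaa

The machine reaches the accept state tA and halts.

Final tape (ignoring leading/trailing blanks): baaa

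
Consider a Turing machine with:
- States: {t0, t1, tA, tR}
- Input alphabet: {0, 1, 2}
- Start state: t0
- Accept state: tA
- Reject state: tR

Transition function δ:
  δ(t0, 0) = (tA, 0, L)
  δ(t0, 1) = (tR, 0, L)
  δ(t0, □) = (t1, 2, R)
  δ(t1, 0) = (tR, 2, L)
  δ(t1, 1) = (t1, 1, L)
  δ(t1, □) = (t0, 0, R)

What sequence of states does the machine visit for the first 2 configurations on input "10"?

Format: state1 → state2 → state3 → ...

Execution trace:
Initial: [t0]10
Step 1: δ(t0, 1) = (tR, 0, L) → [tR]□00

The machine reaches the reject state tR and halts.

State sequence: t0 → tR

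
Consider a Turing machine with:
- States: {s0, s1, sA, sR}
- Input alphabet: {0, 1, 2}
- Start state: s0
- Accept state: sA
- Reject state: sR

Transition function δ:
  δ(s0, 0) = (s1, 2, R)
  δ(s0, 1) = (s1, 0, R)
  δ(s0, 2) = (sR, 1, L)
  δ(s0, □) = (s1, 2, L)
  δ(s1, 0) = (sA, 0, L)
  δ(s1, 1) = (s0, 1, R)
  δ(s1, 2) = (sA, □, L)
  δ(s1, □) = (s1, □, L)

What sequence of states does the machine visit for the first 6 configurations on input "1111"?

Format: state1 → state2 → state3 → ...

Execution trace:
Initial: [s0]1111
Step 1: δ(s0, 1) = (s1, 0, R) → 0[s1]111
Step 2: δ(s1, 1) = (s0, 1, R) → 01[s0]11
Step 3: δ(s0, 1) = (s1, 0, R) → 010[s1]1
Step 4: δ(s1, 1) = (s0, 1, R) → 0101[s0]□
Step 5: δ(s0, □) = (s1, 2, L) → 010[s1]12

State sequence: s0 → s1 → s0 → s1 → s0 → s1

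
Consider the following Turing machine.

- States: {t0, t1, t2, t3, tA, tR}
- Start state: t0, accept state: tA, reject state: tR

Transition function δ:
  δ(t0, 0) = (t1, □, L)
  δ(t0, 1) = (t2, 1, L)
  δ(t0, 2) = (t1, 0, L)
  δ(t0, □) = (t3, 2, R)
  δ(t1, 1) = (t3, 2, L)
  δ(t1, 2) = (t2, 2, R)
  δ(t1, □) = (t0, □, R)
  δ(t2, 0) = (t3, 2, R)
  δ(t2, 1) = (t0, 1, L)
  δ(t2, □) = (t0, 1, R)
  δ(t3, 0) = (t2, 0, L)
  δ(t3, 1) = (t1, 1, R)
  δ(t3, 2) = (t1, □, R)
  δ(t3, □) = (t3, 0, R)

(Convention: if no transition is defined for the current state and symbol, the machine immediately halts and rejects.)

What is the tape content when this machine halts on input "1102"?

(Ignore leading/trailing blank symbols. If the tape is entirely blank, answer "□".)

Execution trace:
Initial: [t0]1102
Step 1: δ(t0, 1) = (t2, 1, L) → [t2]□1102
Step 2: δ(t2, □) = (t0, 1, R) → 1[t0]1102
Step 3: δ(t0, 1) = (t2, 1, L) → [t2]11102
Step 4: δ(t2, 1) = (t0, 1, L) → [t0]□11102
Step 5: δ(t0, □) = (t3, 2, R) → 2[t3]11102
Step 6: δ(t3, 1) = (t1, 1, R) → 21[t1]1102
Step 7: δ(t1, 1) = (t3, 2, L) → 2[t3]12102
Step 8: δ(t3, 1) = (t1, 1, R) → 21[t1]2102
Step 9: δ(t1, 2) = (t2, 2, R) → 212[t2]102
Step 10: δ(t2, 1) = (t0, 1, L) → 21[t0]2102
Step 11: δ(t0, 2) = (t1, 0, L) → 2[t1]10102
Step 12: δ(t1, 1) = (t3, 2, L) → [t3]220102
Step 13: δ(t3, 2) = (t1, □, R) → □[t1]20102
Step 14: δ(t1, 2) = (t2, 2, R) → □2[t2]0102
Step 15: δ(t2, 0) = (t3, 2, R) → □22[t3]102
Step 16: δ(t3, 1) = (t1, 1, R) → □221[t1]02

No transition is defined for δ(t1, 0). By convention the machine halts and rejects.

Final tape (ignoring leading/trailing blanks): 22102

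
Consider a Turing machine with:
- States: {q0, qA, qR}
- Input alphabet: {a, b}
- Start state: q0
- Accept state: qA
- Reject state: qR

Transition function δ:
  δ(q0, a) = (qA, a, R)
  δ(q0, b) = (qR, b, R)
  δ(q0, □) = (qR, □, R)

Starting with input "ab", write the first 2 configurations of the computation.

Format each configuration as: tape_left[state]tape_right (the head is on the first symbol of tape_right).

Transitions applied:
Step 1: δ(q0, a) = (qA, a, R)

The first 2 configurations are:
[q0]ab ⊢ a[qA]b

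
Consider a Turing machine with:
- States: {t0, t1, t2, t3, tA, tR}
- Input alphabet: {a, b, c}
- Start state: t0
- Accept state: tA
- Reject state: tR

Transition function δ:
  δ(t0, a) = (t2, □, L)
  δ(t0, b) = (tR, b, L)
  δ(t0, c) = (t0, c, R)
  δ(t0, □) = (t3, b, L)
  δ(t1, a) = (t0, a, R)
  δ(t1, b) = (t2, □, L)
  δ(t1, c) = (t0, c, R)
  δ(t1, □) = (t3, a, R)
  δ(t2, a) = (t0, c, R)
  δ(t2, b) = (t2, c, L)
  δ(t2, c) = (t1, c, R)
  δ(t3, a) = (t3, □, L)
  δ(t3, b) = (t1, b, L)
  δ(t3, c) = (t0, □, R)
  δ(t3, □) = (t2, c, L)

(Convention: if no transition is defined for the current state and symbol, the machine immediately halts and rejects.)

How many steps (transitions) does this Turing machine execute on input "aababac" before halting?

Execution trace:
Initial: [t0]aababac
Step 1: δ(t0, a) = (t2, □, L) → [t2]□□ababac

No transition is defined for δ(t2, □). By convention the machine halts and rejects.

The machine executed 1 step before halting.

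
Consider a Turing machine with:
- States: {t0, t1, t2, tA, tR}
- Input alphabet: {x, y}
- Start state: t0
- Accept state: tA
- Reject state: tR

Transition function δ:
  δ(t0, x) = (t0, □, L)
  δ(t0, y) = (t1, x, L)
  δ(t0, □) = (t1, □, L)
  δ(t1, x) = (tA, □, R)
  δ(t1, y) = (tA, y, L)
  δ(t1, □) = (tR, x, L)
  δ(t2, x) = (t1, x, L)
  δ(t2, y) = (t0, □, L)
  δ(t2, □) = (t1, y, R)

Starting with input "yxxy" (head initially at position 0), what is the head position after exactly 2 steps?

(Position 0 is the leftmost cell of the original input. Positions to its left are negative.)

Execution trace (head position shown):
Step 0: [t0]yxxy  (head at position 0)
Step 1: move left → [t1]□xxxy  (head at position -1)
Step 2: move left → [tR]□xxxxy  (head at position -2)

After 2 steps, the head is at position -2.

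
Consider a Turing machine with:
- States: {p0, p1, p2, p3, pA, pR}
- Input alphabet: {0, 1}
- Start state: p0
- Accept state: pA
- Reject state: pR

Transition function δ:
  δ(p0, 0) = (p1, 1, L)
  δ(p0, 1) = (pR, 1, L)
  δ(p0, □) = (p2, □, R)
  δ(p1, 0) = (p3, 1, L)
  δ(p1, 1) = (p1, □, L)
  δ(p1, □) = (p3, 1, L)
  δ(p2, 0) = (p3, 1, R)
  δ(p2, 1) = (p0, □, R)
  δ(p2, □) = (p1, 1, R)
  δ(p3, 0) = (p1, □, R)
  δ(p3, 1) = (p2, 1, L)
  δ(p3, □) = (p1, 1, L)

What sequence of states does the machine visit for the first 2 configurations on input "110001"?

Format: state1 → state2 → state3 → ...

Execution trace:
Initial: [p0]110001
Step 1: δ(p0, 1) = (pR, 1, L) → [pR]□110001

The machine reaches the reject state pR and halts.

State sequence: p0 → pR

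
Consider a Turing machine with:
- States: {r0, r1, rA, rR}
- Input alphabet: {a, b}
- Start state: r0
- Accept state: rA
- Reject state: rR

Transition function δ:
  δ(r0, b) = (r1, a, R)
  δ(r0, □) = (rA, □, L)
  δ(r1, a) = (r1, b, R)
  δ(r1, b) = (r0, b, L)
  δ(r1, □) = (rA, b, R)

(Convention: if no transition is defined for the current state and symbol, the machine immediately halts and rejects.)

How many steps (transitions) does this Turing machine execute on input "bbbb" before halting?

Execution trace:
Initial: [r0]bbbb
Step 1: δ(r0, b) = (r1, a, R) → a[r1]bbb
Step 2: δ(r1, b) = (r0, b, L) → [r0]abbb

No transition is defined for δ(r0, a). By convention the machine halts and rejects.

The machine executed 2 steps before halting.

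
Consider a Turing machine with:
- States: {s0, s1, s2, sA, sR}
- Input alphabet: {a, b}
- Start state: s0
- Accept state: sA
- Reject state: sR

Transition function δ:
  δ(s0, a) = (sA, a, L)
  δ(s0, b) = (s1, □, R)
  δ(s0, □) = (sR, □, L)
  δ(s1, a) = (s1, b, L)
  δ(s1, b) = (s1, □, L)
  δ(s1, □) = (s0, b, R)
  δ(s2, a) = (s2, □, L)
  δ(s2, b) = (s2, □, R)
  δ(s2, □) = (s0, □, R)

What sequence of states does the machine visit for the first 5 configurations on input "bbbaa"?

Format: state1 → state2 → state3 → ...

Execution trace:
Initial: [s0]bbbaa
Step 1: δ(s0, b) = (s1, □, R) → □[s1]bbaa
Step 2: δ(s1, b) = (s1, □, L) → [s1]□□baa
Step 3: δ(s1, □) = (s0, b, R) → b[s0]□baa
Step 4: δ(s0, □) = (sR, □, L) → [sR]b□baa

The machine reaches the reject state sR and halts.

State sequence: s0 → s1 → s1 → s0 → sR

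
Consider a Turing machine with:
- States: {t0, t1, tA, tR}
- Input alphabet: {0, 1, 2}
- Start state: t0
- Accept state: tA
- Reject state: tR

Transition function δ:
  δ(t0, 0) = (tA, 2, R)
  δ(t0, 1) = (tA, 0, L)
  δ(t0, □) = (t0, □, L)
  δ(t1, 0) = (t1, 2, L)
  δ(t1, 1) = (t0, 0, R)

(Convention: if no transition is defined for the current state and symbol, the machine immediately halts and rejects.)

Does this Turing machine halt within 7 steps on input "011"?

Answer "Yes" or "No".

Execution trace:
Initial: [t0]011
Step 1: δ(t0, 0) = (tA, 2, R) → 2[tA]11

The machine reaches the accept state tA and halts.
The machine halted after 1 step (within the 7-step bound).

Answer: Yes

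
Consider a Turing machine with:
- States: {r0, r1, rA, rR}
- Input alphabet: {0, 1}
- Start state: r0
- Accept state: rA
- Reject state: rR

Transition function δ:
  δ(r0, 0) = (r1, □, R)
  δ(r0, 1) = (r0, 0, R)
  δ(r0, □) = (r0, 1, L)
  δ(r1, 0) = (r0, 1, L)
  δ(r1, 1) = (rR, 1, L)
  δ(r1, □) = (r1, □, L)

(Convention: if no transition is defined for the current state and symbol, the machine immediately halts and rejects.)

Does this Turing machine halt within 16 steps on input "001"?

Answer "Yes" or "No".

Execution trace:
Initial: [r0]001
Step 1: δ(r0, 0) = (r1, □, R) → □[r1]01
Step 2: δ(r1, 0) = (r0, 1, L) → [r0]□11
Step 3: δ(r0, □) = (r0, 1, L) → [r0]□111
Step 4: δ(r0, □) = (r0, 1, L) → [r0]□1111
Step 5: δ(r0, □) = (r0, 1, L) → [r0]□11111
Step 6: δ(r0, □) = (r0, 1, L) → [r0]□111111
Step 7: δ(r0, □) = (r0, 1, L) → [r0]□1111111
Step 8: δ(r0, □) = (r0, 1, L) → [r0]□11111111
Step 9: δ(r0, □) = (r0, 1, L) → [r0]□111111111
Step 10: δ(r0, □) = (r0, 1, L) → [r0]□1111111111
Step 11: δ(r0, □) = (r0, 1, L) → [r0]□11111111111
Step 12: δ(r0, □) = (r0, 1, L) → [r0]□111111111111
Step 13: δ(r0, □) = (r0, 1, L) → [r0]□1111111111111
Step 14: δ(r0, □) = (r0, 1, L) → [r0]□11111111111111
Step 15: δ(r0, □) = (r0, 1, L) → [r0]□111111111111111
Step 16: δ(r0, □) = (r0, 1, L) → [r0]□1111111111111111

The machine has not reached a halting state after 16 steps.
The machine did not halt within the 16-step bound.

Answer: No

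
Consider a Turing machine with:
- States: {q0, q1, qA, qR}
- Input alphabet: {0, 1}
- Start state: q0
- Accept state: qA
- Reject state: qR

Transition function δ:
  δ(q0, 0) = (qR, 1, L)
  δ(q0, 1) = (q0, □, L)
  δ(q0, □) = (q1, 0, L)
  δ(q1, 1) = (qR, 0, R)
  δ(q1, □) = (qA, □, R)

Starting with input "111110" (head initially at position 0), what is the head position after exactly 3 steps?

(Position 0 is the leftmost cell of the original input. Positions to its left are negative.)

Execution trace (head position shown):
Step 0: [q0]111110  (head at position 0)
Step 1: move left → [q0]□□11110  (head at position -1)
Step 2: move left → [q1]□0□11110  (head at position -2)
Step 3: move right → □[qA]0□11110  (head at position -1)

After 3 steps, the head is at position -1.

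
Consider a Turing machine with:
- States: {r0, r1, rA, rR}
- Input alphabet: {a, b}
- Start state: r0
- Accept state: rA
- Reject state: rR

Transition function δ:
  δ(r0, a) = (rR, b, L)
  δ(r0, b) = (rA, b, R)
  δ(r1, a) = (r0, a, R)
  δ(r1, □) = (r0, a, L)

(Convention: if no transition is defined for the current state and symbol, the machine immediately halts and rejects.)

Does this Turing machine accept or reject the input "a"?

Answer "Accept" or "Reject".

Execution trace:
Initial: [r0]a
Step 1: δ(r0, a) = (rR, b, L) → [rR]□b

The machine reaches the reject state rR and halts.

Answer: Reject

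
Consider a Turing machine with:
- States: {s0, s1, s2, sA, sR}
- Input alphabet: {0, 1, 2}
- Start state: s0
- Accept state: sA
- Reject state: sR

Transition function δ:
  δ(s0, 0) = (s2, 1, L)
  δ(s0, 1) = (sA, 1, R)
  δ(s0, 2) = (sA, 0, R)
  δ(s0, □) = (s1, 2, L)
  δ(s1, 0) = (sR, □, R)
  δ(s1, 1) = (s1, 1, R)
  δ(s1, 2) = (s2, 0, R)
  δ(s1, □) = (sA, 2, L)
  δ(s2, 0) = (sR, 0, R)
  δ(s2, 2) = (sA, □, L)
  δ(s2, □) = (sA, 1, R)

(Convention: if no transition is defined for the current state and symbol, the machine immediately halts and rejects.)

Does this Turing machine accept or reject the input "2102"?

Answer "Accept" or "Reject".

Execution trace:
Initial: [s0]2102
Step 1: δ(s0, 2) = (sA, 0, R) → 0[sA]102

The machine reaches the accept state sA and halts.

Answer: Accept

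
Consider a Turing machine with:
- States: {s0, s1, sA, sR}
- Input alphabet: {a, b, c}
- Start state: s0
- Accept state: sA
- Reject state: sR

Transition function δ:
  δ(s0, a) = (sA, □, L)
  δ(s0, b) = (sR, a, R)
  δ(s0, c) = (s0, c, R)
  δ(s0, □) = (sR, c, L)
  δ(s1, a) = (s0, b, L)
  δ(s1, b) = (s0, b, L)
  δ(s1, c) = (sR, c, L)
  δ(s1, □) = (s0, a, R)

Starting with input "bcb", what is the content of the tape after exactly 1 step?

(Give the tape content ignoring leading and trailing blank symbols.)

Execution trace:
Initial: [s0]bcb
Step 1: δ(s0, b) = (sR, a, R) → a[sR]cb

The machine reaches the reject state sR and halts.

After 1 step, the tape (ignoring leading/trailing blanks) is: acb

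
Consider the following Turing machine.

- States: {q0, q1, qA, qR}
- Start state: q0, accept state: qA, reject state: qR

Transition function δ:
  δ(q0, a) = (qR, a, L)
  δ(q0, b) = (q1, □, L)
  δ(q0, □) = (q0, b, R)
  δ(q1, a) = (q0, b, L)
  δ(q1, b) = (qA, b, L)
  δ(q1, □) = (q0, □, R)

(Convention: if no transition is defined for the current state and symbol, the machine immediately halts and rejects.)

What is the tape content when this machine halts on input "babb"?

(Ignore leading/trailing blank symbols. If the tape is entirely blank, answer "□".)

Execution trace:
Initial: [q0]babb
Step 1: δ(q0, b) = (q1, □, L) → [q1]□□abb
Step 2: δ(q1, □) = (q0, □, R) → □[q0]□abb
Step 3: δ(q0, □) = (q0, b, R) → □b[q0]abb
Step 4: δ(q0, a) = (qR, a, L) → □[qR]babb

The machine reaches the reject state qR and halts.

Final tape (ignoring leading/trailing blanks): babb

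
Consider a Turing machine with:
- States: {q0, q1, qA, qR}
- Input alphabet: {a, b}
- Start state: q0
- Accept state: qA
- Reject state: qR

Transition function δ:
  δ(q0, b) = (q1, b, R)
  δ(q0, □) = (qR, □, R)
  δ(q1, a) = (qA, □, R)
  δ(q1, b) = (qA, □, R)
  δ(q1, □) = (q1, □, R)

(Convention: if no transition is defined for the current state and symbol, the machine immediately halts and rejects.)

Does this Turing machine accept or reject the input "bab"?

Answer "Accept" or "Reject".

Execution trace:
Initial: [q0]bab
Step 1: δ(q0, b) = (q1, b, R) → b[q1]ab
Step 2: δ(q1, a) = (qA, □, R) → b□[qA]b

The machine reaches the accept state qA and halts.

Answer: Accept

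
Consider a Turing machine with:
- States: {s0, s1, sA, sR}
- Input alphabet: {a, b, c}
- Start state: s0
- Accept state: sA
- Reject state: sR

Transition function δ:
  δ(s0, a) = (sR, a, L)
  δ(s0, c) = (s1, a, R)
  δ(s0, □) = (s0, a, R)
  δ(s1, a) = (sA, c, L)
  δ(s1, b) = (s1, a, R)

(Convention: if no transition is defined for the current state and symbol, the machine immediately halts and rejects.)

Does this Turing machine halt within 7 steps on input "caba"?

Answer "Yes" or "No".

Execution trace:
Initial: [s0]caba
Step 1: δ(s0, c) = (s1, a, R) → a[s1]aba
Step 2: δ(s1, a) = (sA, c, L) → [sA]acba

The machine reaches the accept state sA and halts.
The machine halted after 2 steps (within the 7-step bound).

Answer: Yes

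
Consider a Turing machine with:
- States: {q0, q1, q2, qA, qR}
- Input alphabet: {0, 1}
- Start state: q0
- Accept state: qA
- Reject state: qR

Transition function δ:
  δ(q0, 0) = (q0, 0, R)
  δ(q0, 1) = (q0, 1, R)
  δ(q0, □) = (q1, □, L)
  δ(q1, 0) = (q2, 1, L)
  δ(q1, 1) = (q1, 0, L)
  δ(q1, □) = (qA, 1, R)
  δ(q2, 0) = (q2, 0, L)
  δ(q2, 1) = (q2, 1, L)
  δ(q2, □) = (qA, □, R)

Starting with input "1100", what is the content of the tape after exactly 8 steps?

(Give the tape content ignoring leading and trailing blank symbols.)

Execution trace:
Initial: [q0]1100
Step 1: δ(q0, 1) = (q0, 1, R) → 1[q0]100
Step 2: δ(q0, 1) = (q0, 1, R) → 11[q0]00
Step 3: δ(q0, 0) = (q0, 0, R) → 110[q0]0
Step 4: δ(q0, 0) = (q0, 0, R) → 1100[q0]□
Step 5: δ(q0, □) = (q1, □, L) → 110[q1]0□
Step 6: δ(q1, 0) = (q2, 1, L) → 11[q2]01□
Step 7: δ(q2, 0) = (q2, 0, L) → 1[q2]101□
Step 8: δ(q2, 1) = (q2, 1, L) → [q2]1101□

After 8 steps, the tape (ignoring leading/trailing blanks) is: 1101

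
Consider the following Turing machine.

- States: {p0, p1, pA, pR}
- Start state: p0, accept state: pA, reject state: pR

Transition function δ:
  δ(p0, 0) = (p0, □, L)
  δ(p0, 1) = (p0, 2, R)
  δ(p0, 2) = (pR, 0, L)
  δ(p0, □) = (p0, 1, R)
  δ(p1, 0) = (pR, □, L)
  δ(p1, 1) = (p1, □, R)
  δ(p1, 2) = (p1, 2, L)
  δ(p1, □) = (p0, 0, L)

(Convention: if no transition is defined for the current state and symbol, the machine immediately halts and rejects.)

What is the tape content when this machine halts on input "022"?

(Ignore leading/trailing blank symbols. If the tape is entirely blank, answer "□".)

Execution trace:
Initial: [p0]022
Step 1: δ(p0, 0) = (p0, □, L) → [p0]□□22
Step 2: δ(p0, □) = (p0, 1, R) → 1[p0]□22
Step 3: δ(p0, □) = (p0, 1, R) → 11[p0]22
Step 4: δ(p0, 2) = (pR, 0, L) → 1[pR]102

The machine reaches the reject state pR and halts.

Final tape (ignoring leading/trailing blanks): 1102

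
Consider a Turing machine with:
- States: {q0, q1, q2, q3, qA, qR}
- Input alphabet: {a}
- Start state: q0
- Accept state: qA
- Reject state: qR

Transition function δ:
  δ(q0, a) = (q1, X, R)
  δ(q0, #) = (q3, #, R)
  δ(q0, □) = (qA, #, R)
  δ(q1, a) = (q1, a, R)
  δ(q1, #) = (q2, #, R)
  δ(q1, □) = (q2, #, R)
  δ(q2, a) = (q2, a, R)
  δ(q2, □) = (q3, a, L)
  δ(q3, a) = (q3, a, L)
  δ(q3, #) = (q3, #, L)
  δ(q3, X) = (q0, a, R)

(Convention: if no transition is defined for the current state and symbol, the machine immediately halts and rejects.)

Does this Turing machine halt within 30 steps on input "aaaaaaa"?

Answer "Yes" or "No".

Execution trace:
Initial: [q0]aaaaaaa
Step 1: δ(q0, a) = (q1, X, R) → X[q1]aaaaaa
Step 2: δ(q1, a) = (q1, a, R) → Xa[q1]aaaaa
Step 3: δ(q1, a) = (q1, a, R) → Xaa[q1]aaaa
Step 4: δ(q1, a) = (q1, a, R) → Xaaa[q1]aaa
Step 5: δ(q1, a) = (q1, a, R) → Xaaaa[q1]aa
Step 6: δ(q1, a) = (q1, a, R) → Xaaaaa[q1]a
Step 7: δ(q1, a) = (q1, a, R) → Xaaaaaa[q1]□
Step 8: δ(q1, □) = (q2, #, R) → Xaaaaaa#[q2]□
Step 9: δ(q2, □) = (q3, a, L) → Xaaaaaa[q3]#a
Step 10: δ(q3, #) = (q3, #, L) → Xaaaaa[q3]a#a
Step 11: δ(q3, a) = (q3, a, L) → Xaaaa[q3]aa#a
Step 12: δ(q3, a) = (q3, a, L) → Xaaa[q3]aaa#a
Step 13: δ(q3, a) = (q3, a, L) → Xaa[q3]aaaa#a
Step 14: δ(q3, a) = (q3, a, L) → Xa[q3]aaaaa#a
Step 15: δ(q3, a) = (q3, a, L) → X[q3]aaaaaa#a
Step 16: δ(q3, a) = (q3, a, L) → [q3]Xaaaaaa#a
Step 17: δ(q3, X) = (q0, a, R) → a[q0]aaaaaa#a
Step 18: δ(q0, a) = (q1, X, R) → aX[q1]aaaaa#a
Step 19: δ(q1, a) = (q1, a, R) → aXa[q1]aaaa#a
Step 20: δ(q1, a) = (q1, a, R) → aXaa[q1]aaa#a
Step 21: δ(q1, a) = (q1, a, R) → aXaaa[q1]aa#a
Step 22: δ(q1, a) = (q1, a, R) → aXaaaa[q1]a#a
Step 23: δ(q1, a) = (q1, a, R) → aXaaaaa[q1]#a
Step 24: δ(q1, #) = (q2, #, R) → aXaaaaa#[q2]a
Step 25: δ(q2, a) = (q2, a, R) → aXaaaaa#a[q2]□
Step 26: δ(q2, □) = (q3, a, L) → aXaaaaa#[q3]aa
Step 27: δ(q3, a) = (q3, a, L) → aXaaaaa[q3]#aa
Step 28: δ(q3, #) = (q3, #, L) → aXaaaa[q3]a#aa
Step 29: δ(q3, a) = (q3, a, L) → aXaaa[q3]aa#aa
Step 30: δ(q3, a) = (q3, a, L) → aXaa[q3]aaa#aa

The machine has not reached a halting state after 30 steps.
The machine did not halt within the 30-step bound.

Answer: No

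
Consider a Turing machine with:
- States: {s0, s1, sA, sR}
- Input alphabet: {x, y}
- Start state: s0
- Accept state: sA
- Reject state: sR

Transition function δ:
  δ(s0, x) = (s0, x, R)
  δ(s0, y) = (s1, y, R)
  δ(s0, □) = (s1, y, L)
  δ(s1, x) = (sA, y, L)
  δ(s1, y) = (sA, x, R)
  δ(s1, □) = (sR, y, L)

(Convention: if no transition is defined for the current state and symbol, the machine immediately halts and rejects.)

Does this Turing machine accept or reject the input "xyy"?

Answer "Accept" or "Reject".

Execution trace:
Initial: [s0]xyy
Step 1: δ(s0, x) = (s0, x, R) → x[s0]yy
Step 2: δ(s0, y) = (s1, y, R) → xy[s1]y
Step 3: δ(s1, y) = (sA, x, R) → xyx[sA]□

The machine reaches the accept state sA and halts.

Answer: Accept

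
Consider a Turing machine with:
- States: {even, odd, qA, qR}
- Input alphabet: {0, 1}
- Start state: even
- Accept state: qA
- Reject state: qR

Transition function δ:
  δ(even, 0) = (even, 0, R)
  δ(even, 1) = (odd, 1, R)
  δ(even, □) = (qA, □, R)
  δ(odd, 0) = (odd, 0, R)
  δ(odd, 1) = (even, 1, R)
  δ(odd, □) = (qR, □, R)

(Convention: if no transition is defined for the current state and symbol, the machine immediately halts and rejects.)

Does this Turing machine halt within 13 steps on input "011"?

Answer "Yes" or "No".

Execution trace:
Initial: [even]011
Step 1: δ(even, 0) = (even, 0, R) → 0[even]11
Step 2: δ(even, 1) = (odd, 1, R) → 01[odd]1
Step 3: δ(odd, 1) = (even, 1, R) → 011[even]□
Step 4: δ(even, □) = (qA, □, R) → 011□[qA]□

The machine reaches the accept state qA and halts.
The machine halted after 4 steps (within the 13-step bound).

Answer: Yes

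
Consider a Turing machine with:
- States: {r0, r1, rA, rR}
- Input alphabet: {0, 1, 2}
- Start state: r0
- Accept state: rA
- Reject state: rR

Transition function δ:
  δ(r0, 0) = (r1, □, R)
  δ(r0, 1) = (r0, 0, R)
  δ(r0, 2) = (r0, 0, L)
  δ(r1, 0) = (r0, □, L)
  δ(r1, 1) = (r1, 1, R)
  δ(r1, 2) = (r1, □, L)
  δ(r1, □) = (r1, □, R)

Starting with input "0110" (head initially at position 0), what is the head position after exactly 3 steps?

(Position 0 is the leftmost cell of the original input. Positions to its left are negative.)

Execution trace (head position shown):
Step 0: [r0]0110  (head at position 0)
Step 1: move right → □[r1]110  (head at position 1)
Step 2: move right → □1[r1]10  (head at position 2)
Step 3: move right → □11[r1]0  (head at position 3)

After 3 steps, the head is at position 3.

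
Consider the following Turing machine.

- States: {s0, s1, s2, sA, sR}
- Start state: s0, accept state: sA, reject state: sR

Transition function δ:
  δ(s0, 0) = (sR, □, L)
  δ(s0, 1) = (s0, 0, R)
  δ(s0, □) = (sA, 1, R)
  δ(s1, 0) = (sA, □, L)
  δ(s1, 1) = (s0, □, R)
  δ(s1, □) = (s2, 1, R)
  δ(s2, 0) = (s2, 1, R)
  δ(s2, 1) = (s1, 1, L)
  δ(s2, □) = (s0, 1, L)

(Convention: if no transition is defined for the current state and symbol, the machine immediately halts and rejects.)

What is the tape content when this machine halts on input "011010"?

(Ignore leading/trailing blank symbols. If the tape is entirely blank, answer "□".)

Execution trace:
Initial: [s0]011010
Step 1: δ(s0, 0) = (sR, □, L) → [sR]□□11010

The machine reaches the reject state sR and halts.

Final tape (ignoring leading/trailing blanks): 11010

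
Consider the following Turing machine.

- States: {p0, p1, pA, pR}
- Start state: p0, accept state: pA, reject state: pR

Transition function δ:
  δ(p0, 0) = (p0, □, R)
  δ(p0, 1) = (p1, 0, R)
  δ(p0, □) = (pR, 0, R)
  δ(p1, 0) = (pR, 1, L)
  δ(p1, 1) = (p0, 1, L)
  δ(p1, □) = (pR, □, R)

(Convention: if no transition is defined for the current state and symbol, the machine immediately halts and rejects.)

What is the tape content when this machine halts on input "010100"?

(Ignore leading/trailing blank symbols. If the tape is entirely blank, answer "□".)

Execution trace:
Initial: [p0]010100
Step 1: δ(p0, 0) = (p0, □, R) → □[p0]10100
Step 2: δ(p0, 1) = (p1, 0, R) → □0[p1]0100
Step 3: δ(p1, 0) = (pR, 1, L) → □[pR]01100

The machine reaches the reject state pR and halts.

Final tape (ignoring leading/trailing blanks): 01100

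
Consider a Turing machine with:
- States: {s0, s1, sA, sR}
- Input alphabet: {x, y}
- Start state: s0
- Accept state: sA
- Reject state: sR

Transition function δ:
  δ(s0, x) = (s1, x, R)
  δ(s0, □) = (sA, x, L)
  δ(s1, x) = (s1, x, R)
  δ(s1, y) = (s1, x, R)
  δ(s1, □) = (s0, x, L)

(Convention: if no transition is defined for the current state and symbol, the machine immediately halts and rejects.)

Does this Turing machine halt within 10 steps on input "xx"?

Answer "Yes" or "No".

Execution trace:
Initial: [s0]xx
Step 1: δ(s0, x) = (s1, x, R) → x[s1]x
Step 2: δ(s1, x) = (s1, x, R) → xx[s1]□
Step 3: δ(s1, □) = (s0, x, L) → x[s0]xx
Step 4: δ(s0, x) = (s1, x, R) → xx[s1]x
Step 5: δ(s1, x) = (s1, x, R) → xxx[s1]□
Step 6: δ(s1, □) = (s0, x, L) → xx[s0]xx
Step 7: δ(s0, x) = (s1, x, R) → xxx[s1]x
Step 8: δ(s1, x) = (s1, x, R) → xxxx[s1]□
Step 9: δ(s1, □) = (s0, x, L) → xxx[s0]xx
Step 10: δ(s0, x) = (s1, x, R) → xxxx[s1]x

The machine has not reached a halting state after 10 steps.
The machine did not halt within the 10-step bound.

Answer: No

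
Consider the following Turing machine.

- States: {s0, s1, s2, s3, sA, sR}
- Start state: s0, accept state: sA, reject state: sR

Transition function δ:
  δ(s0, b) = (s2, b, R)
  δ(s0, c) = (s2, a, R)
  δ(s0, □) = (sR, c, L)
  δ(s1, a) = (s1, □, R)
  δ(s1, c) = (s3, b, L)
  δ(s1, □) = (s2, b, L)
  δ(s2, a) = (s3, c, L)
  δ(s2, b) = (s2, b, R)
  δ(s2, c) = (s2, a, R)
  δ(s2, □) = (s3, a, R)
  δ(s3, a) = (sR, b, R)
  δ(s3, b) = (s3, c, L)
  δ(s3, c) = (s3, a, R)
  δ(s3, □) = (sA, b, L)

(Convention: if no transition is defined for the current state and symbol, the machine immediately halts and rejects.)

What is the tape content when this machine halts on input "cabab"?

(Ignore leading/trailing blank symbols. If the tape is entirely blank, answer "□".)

Execution trace:
Initial: [s0]cabab
Step 1: δ(s0, c) = (s2, a, R) → a[s2]abab
Step 2: δ(s2, a) = (s3, c, L) → [s3]acbab
Step 3: δ(s3, a) = (sR, b, R) → b[sR]cbab

The machine reaches the reject state sR and halts.

Final tape (ignoring leading/trailing blanks): bcbab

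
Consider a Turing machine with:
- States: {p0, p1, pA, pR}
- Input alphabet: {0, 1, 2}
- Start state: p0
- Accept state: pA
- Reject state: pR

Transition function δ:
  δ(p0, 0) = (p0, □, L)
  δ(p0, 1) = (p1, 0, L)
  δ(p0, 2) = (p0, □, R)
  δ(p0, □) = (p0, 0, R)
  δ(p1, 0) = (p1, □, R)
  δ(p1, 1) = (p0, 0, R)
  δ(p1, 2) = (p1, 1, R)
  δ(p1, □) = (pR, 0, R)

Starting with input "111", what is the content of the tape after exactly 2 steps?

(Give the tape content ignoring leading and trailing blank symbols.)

Execution trace:
Initial: [p0]111
Step 1: δ(p0, 1) = (p1, 0, L) → [p1]□011
Step 2: δ(p1, □) = (pR, 0, R) → 0[pR]011

The machine reaches the reject state pR and halts.

After 2 steps, the tape (ignoring leading/trailing blanks) is: 0011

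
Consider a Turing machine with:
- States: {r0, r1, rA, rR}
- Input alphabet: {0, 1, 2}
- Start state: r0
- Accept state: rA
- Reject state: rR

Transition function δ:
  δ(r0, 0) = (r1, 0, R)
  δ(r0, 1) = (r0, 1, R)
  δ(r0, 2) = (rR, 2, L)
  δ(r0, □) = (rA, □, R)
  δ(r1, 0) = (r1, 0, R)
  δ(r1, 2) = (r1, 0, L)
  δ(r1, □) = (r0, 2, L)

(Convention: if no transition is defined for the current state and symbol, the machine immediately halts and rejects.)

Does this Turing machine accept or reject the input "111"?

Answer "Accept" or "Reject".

Execution trace:
Initial: [r0]111
Step 1: δ(r0, 1) = (r0, 1, R) → 1[r0]11
Step 2: δ(r0, 1) = (r0, 1, R) → 11[r0]1
Step 3: δ(r0, 1) = (r0, 1, R) → 111[r0]□
Step 4: δ(r0, □) = (rA, □, R) → 111□[rA]□

The machine reaches the accept state rA and halts.

Answer: Accept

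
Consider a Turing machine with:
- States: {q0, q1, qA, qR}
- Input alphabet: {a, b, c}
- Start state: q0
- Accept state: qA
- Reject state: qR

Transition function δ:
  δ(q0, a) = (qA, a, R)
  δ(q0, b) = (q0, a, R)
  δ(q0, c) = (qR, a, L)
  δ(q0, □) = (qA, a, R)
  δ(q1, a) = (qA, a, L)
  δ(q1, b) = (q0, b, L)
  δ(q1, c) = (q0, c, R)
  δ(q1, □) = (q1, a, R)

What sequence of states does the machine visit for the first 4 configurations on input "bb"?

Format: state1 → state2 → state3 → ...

Execution trace:
Initial: [q0]bb
Step 1: δ(q0, b) = (q0, a, R) → a[q0]b
Step 2: δ(q0, b) = (q0, a, R) → aa[q0]□
Step 3: δ(q0, □) = (qA, a, R) → aaa[qA]□

The machine reaches the accept state qA and halts.

State sequence: q0 → q0 → q0 → qA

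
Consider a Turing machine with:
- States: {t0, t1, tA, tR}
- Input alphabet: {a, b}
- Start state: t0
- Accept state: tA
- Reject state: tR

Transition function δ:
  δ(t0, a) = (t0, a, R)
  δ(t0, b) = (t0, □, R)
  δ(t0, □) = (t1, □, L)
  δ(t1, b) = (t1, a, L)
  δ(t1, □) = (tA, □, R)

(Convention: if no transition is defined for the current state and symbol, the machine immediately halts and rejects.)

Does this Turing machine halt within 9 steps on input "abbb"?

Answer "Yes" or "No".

Execution trace:
Initial: [t0]abbb
Step 1: δ(t0, a) = (t0, a, R) → a[t0]bbb
Step 2: δ(t0, b) = (t0, □, R) → a□[t0]bb
Step 3: δ(t0, b) = (t0, □, R) → a□□[t0]b
Step 4: δ(t0, b) = (t0, □, R) → a□□□[t0]□
Step 5: δ(t0, □) = (t1, □, L) → a□□[t1]□□
Step 6: δ(t1, □) = (tA, □, R) → a□□□[tA]□

The machine reaches the accept state tA and halts.
The machine halted after 6 steps (within the 9-step bound).

Answer: Yes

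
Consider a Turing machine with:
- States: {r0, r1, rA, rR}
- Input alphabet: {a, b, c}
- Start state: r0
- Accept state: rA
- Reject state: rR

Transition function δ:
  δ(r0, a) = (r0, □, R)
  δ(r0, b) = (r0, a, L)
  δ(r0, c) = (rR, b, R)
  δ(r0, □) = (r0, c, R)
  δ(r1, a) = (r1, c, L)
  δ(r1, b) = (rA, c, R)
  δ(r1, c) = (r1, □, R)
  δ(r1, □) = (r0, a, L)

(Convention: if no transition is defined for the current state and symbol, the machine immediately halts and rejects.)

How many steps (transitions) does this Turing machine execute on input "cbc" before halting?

Execution trace:
Initial: [r0]cbc
Step 1: δ(r0, c) = (rR, b, R) → b[rR]bc

The machine reaches the reject state rR and halts.

The machine executed 1 step before halting.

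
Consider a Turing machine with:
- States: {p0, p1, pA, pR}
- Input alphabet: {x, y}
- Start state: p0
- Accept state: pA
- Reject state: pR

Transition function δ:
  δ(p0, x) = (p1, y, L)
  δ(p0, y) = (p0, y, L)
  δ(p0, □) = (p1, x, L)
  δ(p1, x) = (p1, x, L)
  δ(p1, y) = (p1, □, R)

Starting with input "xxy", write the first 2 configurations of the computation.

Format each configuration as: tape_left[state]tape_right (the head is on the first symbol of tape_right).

Transitions applied:
Step 1: δ(p0, x) = (p1, y, L)

The first 2 configurations are:
[p0]xxy ⊢ [p1]□yxy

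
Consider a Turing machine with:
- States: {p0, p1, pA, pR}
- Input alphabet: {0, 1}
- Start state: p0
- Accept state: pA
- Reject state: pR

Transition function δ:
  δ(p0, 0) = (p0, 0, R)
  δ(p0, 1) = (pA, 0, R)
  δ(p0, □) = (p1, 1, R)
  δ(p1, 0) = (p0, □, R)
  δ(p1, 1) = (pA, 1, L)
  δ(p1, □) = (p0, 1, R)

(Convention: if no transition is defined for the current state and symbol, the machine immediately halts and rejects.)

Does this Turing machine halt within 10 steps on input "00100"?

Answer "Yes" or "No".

Execution trace:
Initial: [p0]00100
Step 1: δ(p0, 0) = (p0, 0, R) → 0[p0]0100
Step 2: δ(p0, 0) = (p0, 0, R) → 00[p0]100
Step 3: δ(p0, 1) = (pA, 0, R) → 000[pA]00

The machine reaches the accept state pA and halts.
The machine halted after 3 steps (within the 10-step bound).

Answer: Yes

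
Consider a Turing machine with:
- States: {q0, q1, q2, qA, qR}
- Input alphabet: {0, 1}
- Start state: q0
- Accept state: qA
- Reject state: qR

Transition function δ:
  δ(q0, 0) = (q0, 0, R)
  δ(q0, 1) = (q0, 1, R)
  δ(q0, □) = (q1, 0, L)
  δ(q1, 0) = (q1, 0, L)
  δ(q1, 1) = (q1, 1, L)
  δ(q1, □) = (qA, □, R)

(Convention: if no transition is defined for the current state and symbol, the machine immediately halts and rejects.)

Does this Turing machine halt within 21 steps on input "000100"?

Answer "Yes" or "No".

Execution trace:
Initial: [q0]000100
Step 1: δ(q0, 0) = (q0, 0, R) → 0[q0]00100
Step 2: δ(q0, 0) = (q0, 0, R) → 00[q0]0100
Step 3: δ(q0, 0) = (q0, 0, R) → 000[q0]100
Step 4: δ(q0, 1) = (q0, 1, R) → 0001[q0]00
Step 5: δ(q0, 0) = (q0, 0, R) → 00010[q0]0
Step 6: δ(q0, 0) = (q0, 0, R) → 000100[q0]□
Step 7: δ(q0, □) = (q1, 0, L) → 00010[q1]00
Step 8: δ(q1, 0) = (q1, 0, L) → 0001[q1]000
Step 9: δ(q1, 0) = (q1, 0, L) → 000[q1]1000
Step 10: δ(q1, 1) = (q1, 1, L) → 00[q1]01000
Step 11: δ(q1, 0) = (q1, 0, L) → 0[q1]001000
Step 12: δ(q1, 0) = (q1, 0, L) → [q1]0001000
Step 13: δ(q1, 0) = (q1, 0, L) → [q1]□0001000
Step 14: δ(q1, □) = (qA, □, R) → □[qA]0001000

The machine reaches the accept state qA and halts.
The machine halted after 14 steps (within the 21-step bound).

Answer: Yes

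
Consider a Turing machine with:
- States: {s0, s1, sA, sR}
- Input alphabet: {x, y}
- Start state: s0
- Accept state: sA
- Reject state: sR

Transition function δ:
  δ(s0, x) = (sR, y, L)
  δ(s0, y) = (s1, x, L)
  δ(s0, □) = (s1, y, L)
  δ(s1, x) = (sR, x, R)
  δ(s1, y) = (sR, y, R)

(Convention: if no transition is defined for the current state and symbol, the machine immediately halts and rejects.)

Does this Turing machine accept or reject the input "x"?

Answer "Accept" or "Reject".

Execution trace:
Initial: [s0]x
Step 1: δ(s0, x) = (sR, y, L) → [sR]□y

The machine reaches the reject state sR and halts.

Answer: Reject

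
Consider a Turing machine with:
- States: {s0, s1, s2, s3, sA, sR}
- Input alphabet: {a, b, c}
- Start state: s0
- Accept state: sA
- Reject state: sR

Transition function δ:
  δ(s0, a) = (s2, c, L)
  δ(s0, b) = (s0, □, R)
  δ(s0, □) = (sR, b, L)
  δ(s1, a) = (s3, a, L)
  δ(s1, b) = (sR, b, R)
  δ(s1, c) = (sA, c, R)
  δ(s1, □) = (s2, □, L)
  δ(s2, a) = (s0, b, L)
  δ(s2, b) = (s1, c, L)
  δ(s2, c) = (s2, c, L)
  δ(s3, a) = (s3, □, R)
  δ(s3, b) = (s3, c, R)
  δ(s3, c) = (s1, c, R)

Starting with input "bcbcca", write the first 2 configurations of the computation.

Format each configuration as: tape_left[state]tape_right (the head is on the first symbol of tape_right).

Transitions applied:
Step 1: δ(s0, b) = (s0, □, R)

The first 2 configurations are:
[s0]bcbcca ⊢ □[s0]cbcca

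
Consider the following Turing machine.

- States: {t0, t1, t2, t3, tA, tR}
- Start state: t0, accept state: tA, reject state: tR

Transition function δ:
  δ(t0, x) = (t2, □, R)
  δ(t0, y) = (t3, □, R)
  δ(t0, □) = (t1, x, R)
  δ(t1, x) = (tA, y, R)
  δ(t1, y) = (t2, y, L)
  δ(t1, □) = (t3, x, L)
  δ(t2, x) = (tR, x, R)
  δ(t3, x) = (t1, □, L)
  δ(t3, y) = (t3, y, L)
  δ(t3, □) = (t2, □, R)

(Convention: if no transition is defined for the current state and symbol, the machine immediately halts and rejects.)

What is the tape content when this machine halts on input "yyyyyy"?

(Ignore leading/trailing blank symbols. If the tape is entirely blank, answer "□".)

Execution trace:
Initial: [t0]yyyyyy
Step 1: δ(t0, y) = (t3, □, R) → □[t3]yyyyy
Step 2: δ(t3, y) = (t3, y, L) → [t3]□yyyyy
Step 3: δ(t3, □) = (t2, □, R) → □[t2]yyyyy

No transition is defined for δ(t2, y). By convention the machine halts and rejects.

Final tape (ignoring leading/trailing blanks): yyyyy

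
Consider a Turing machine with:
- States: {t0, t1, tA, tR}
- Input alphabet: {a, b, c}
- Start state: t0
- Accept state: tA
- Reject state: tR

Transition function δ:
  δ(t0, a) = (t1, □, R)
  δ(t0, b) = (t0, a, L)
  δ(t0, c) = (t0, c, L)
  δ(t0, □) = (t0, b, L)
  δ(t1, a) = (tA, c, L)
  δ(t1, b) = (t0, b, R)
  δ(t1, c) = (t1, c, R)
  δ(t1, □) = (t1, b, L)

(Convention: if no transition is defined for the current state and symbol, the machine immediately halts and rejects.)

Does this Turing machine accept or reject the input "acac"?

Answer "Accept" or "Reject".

Execution trace:
Initial: [t0]acac
Step 1: δ(t0, a) = (t1, □, R) → □[t1]cac
Step 2: δ(t1, c) = (t1, c, R) → □c[t1]ac
Step 3: δ(t1, a) = (tA, c, L) → □[tA]ccc

The machine reaches the accept state tA and halts.

Answer: Accept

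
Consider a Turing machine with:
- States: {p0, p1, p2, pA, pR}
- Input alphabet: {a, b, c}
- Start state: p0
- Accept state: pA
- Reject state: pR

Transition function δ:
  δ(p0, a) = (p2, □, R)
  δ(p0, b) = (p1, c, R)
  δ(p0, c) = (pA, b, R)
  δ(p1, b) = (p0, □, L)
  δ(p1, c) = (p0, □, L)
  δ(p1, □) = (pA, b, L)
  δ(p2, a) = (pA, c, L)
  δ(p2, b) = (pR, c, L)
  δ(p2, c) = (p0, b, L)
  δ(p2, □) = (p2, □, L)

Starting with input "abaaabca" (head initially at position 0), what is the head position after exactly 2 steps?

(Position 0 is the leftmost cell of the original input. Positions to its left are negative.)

Execution trace (head position shown):
Step 0: [p0]abaaabca  (head at position 0)
Step 1: move right → □[p2]baaabca  (head at position 1)
Step 2: move left → [pR]□caaabca  (head at position 0)

After 2 steps, the head is at position 0.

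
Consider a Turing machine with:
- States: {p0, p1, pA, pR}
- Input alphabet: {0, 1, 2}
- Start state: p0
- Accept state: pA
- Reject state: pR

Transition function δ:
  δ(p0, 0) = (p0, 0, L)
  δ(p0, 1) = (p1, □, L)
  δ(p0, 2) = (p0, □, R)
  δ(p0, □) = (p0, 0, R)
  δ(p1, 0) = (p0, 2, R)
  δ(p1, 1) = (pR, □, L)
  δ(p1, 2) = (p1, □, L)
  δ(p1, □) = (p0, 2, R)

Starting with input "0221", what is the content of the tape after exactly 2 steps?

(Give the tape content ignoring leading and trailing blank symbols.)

Execution trace:
Initial: [p0]0221
Step 1: δ(p0, 0) = (p0, 0, L) → [p0]□0221
Step 2: δ(p0, □) = (p0, 0, R) → 0[p0]0221

After 2 steps, the tape (ignoring leading/trailing blanks) is: 00221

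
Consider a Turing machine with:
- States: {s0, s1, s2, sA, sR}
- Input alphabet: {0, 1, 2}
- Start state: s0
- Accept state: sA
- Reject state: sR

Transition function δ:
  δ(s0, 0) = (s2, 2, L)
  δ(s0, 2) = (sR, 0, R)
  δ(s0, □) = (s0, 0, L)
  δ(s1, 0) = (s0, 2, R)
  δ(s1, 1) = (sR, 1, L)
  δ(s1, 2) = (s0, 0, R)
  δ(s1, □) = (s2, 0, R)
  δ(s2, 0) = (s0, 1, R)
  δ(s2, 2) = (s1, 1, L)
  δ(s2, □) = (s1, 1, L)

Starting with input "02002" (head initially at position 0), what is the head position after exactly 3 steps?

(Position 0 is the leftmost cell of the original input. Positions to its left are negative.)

Execution trace (head position shown):
Step 0: [s0]02002  (head at position 0)
Step 1: move left → [s2]□22002  (head at position -1)
Step 2: move left → [s1]□122002  (head at position -2)
Step 3: move right → 0[s2]122002  (head at position -1)

After 3 steps, the head is at position -1.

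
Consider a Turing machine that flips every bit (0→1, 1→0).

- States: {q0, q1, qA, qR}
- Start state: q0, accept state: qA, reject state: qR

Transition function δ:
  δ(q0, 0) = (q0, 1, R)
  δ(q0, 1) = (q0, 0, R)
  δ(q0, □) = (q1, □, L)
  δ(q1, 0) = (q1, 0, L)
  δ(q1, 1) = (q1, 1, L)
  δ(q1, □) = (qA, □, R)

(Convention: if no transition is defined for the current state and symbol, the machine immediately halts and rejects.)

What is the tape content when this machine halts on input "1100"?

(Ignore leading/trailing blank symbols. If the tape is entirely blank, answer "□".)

Execution trace:
Initial: [q0]1100
Step 1: δ(q0, 1) = (q0, 0, R) → 0[q0]100
Step 2: δ(q0, 1) = (q0, 0, R) → 00[q0]00
Step 3: δ(q0, 0) = (q0, 1, R) → 001[q0]0
Step 4: δ(q0, 0) = (q0, 1, R) → 0011[q0]□
Step 5: δ(q0, □) = (q1, □, L) → 001[q1]1□
Step 6: δ(q1, 1) = (q1, 1, L) → 00[q1]11□
Step 7: δ(q1, 1) = (q1, 1, L) → 0[q1]011□
Step 8: δ(q1, 0) = (q1, 0, L) → [q1]0011□
Step 9: δ(q1, 0) = (q1, 0, L) → [q1]□0011□
Step 10: δ(q1, □) = (qA, □, R) → □[qA]0011□

The machine reaches the accept state qA and halts.

Final tape (ignoring leading/trailing blanks): 0011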